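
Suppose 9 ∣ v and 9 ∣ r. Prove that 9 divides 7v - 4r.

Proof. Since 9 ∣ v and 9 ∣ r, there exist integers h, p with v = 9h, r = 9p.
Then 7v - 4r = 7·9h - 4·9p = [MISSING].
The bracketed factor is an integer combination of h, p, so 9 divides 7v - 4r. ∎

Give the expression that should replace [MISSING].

Each term has a factor of 9: 7·9h - 4·9p = 9·(7h - 4p).
Since 7h - 4p is an integer, 9 ∣ (7v - 4r).

9(7h - 4p)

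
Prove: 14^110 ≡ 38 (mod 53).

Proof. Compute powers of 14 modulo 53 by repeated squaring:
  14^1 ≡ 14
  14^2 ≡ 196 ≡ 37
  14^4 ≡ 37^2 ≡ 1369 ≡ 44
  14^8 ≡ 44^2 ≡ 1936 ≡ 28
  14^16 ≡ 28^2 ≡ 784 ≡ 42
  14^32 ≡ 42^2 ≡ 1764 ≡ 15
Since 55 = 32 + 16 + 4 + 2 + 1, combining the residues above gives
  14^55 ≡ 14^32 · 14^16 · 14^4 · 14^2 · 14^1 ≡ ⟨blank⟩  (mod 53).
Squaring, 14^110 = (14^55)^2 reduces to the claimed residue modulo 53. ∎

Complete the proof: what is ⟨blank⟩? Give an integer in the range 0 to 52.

41

Multiply the listed residues: 15 · 42 · 44 · 37 · 14 = 630 → 27720 → 1025640 → 14358960.
Reducing modulo 53: 14358960 = 270923·53 + 41, so 14^55 ≡ 41.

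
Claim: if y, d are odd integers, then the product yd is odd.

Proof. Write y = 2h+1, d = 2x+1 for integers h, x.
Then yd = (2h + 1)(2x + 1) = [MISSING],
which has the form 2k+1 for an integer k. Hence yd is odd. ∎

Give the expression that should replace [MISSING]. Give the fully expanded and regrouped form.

2(2hx + h + x) + 1

Expanding: (2h + 1)(2x + 1) = 4hx + 2h + 2x + 1.
Every term except the constant is even, so this is 2(2hx + h + x) + 1,
and 2hx + h + x ∈ ℤ gives the required form.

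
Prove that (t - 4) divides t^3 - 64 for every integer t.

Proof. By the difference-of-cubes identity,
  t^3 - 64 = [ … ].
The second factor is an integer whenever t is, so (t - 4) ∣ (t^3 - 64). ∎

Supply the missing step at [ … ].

Polynomial division of t^3 - 64 by t - 4 leaves remainder 0 and quotient t^2 + 4t + 16.
Hence t^3 - 64 = (t - 4)(t^2 + 4t + 16).

(t - 4)(t^2 + 4t + 16)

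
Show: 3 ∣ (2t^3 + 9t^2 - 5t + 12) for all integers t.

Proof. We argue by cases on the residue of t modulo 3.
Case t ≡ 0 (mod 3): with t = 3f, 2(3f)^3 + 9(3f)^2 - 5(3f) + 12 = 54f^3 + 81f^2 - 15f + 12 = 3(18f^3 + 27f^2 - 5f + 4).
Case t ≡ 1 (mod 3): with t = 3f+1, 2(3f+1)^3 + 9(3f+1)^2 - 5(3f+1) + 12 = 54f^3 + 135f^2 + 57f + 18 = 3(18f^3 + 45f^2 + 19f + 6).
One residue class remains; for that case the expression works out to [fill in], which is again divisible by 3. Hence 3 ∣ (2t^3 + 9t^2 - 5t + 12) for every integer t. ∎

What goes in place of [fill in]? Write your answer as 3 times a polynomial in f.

3(18f^3 + 63f^2 + 55f + 18)

Only t ≡ 2 (mod 3) is unaccounted for. Put t = 3f+2:
2(3f+2)^3 + 9(3f+2)^2 - 5(3f+2) + 12 expands to 54f^3 + 189f^2 + 165f + 54,
and factoring out 3 leaves 3(18f^3 + 63f^2 + 55f + 18).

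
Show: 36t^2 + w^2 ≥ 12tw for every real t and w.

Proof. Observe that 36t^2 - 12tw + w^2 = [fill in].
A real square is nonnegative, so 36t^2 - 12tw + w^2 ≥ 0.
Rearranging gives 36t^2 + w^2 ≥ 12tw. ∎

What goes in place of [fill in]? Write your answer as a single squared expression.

36t^2 - 12tw + w^2 is a perfect-square trinomial: the outer terms are (6t)^2 and (w)^2, and the cross term is -2·6t·w.
So 36t^2 - 12tw + w^2 = (6t - w)^2 ≥ 0.

(6t - w)^2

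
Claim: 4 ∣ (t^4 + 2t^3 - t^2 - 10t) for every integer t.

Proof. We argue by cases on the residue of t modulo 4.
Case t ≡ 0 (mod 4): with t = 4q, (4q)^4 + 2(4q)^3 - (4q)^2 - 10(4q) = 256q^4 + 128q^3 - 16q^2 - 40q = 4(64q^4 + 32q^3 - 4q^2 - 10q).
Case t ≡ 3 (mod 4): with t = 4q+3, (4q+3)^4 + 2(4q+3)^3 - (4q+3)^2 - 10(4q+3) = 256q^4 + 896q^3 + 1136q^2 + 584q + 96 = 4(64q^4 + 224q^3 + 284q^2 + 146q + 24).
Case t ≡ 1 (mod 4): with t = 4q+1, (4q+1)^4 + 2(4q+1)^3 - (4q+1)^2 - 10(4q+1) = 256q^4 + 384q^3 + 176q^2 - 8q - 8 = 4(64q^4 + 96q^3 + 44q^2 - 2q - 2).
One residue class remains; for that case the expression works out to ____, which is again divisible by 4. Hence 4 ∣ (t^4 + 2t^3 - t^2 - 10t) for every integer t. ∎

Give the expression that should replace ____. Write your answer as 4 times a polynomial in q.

4(64q^4 + 160q^3 + 140q^2 + 42q + 2)

The residues treated are {0, 3, 1}, so the missing case is t ≡ 2 (mod 4); write t = 4q+2.
Then (4q+2)^4 + 2(4q+2)^3 - (4q+2)^2 - 10(4q+2) = 256q^4 + 640q^3 + 560q^2 + 168q + 8 = 4(64q^4 + 160q^3 + 140q^2 + 42q + 2).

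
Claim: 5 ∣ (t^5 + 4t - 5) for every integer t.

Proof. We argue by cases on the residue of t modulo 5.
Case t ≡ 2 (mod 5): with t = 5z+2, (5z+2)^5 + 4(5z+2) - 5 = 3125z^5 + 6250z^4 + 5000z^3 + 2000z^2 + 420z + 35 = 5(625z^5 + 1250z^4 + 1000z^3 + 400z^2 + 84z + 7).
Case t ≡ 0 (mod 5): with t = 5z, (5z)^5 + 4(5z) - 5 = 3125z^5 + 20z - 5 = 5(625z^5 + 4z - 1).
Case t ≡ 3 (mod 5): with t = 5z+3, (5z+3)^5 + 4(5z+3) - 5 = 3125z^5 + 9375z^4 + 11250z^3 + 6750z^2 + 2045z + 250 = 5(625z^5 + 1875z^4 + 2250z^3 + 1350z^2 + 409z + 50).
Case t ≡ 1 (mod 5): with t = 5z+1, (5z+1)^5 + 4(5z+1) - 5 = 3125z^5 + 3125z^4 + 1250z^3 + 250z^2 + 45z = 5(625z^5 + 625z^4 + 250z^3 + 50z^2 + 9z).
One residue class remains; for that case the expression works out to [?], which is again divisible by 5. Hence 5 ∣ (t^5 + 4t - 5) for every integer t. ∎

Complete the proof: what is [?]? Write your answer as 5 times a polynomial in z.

The residues treated are {2, 0, 3, 1}, so the missing case is t ≡ 4 (mod 5); write t = 5z+4.
Then (5z+4)^5 + 4(5z+4) - 5 = 3125z^5 + 12500z^4 + 20000z^3 + 16000z^2 + 6420z + 1035 = 5(625z^5 + 2500z^4 + 4000z^3 + 3200z^2 + 1284z + 207).

5(625z^5 + 2500z^4 + 4000z^3 + 3200z^2 + 1284z + 207)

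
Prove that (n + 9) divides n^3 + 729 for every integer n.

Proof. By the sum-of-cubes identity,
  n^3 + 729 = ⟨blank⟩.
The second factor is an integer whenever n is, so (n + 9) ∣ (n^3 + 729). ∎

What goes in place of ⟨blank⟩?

(n + 9)(n^2 - 9n + 81)

Polynomial division of n^3 + 729 by n + 9 leaves remainder 0 and quotient n^2 - 9n + 81.
Hence n^3 + 729 = (n + 9)(n^2 - 9n + 81).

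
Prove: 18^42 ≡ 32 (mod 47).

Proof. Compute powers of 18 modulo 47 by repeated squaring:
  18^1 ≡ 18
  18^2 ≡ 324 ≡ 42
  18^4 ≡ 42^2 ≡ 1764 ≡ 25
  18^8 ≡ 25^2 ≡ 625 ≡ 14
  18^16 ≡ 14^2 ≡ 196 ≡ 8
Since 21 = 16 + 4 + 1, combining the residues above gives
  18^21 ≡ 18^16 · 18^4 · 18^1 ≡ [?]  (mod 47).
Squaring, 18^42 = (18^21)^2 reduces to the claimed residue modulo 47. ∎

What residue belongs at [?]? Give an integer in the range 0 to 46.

Multiply the listed residues: 8 · 25 · 18 = 200 → 3600.
Reducing modulo 47: 3600 = 76·47 + 28, so 18^21 ≡ 28.

28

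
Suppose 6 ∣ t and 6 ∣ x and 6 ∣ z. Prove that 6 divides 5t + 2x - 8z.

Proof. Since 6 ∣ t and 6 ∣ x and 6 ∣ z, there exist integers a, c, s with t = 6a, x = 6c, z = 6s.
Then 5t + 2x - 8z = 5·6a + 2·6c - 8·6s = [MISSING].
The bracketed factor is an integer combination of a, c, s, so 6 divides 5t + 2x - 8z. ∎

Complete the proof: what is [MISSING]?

Pull the common 6 out of every term: 5·6a + 2·6c - 8·6s = 6(5a + 2c - 8s).
5a + 2c - 8s is an integer, which exhibits the divisibility.

6(5a + 2c - 8s)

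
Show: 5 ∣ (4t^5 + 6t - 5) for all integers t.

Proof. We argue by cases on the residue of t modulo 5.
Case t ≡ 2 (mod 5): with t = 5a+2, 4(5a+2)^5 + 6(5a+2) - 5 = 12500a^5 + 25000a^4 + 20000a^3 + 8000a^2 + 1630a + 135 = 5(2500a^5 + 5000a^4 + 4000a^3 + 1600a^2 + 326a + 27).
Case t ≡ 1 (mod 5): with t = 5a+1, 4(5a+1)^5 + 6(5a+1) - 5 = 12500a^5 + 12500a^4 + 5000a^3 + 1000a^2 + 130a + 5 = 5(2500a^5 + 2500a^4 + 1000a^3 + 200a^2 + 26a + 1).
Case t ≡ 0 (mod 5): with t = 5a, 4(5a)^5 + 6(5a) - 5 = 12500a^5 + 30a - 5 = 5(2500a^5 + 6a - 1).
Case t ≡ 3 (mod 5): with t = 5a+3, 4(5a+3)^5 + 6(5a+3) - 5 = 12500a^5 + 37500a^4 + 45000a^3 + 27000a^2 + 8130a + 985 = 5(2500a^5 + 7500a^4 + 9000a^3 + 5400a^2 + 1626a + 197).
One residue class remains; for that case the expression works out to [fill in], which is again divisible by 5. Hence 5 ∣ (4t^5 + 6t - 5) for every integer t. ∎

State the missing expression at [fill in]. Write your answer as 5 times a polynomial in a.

Only t ≡ 4 (mod 5) is unaccounted for. Put t = 5a+4:
4(5a+4)^5 + 6(5a+4) - 5 expands to 12500a^5 + 50000a^4 + 80000a^3 + 64000a^2 + 25630a + 4115,
and factoring out 5 leaves 5(2500a^5 + 10000a^4 + 16000a^3 + 12800a^2 + 5126a + 823).

5(2500a^5 + 10000a^4 + 16000a^3 + 12800a^2 + 5126a + 823)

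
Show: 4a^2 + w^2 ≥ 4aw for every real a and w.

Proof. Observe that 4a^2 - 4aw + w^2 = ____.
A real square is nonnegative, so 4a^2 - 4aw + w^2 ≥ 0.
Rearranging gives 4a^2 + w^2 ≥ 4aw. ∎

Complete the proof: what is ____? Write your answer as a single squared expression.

(2a - w)^2

The leading and trailing coefficients are 2^2 and 1^2, and 4 = 2·2·1, so the trinomial is (2a - w)^2.
Hence 4a^2 - 4aw + w^2 ≥ 0.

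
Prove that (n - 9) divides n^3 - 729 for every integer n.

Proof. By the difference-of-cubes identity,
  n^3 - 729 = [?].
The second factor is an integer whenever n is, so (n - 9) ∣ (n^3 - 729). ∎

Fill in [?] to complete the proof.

Polynomial division of n^3 - 729 by n - 9 leaves remainder 0 and quotient n^2 + 9n + 81.
Hence n^3 - 729 = (n - 9)(n^2 + 9n + 81).

(n - 9)(n^2 + 9n + 81)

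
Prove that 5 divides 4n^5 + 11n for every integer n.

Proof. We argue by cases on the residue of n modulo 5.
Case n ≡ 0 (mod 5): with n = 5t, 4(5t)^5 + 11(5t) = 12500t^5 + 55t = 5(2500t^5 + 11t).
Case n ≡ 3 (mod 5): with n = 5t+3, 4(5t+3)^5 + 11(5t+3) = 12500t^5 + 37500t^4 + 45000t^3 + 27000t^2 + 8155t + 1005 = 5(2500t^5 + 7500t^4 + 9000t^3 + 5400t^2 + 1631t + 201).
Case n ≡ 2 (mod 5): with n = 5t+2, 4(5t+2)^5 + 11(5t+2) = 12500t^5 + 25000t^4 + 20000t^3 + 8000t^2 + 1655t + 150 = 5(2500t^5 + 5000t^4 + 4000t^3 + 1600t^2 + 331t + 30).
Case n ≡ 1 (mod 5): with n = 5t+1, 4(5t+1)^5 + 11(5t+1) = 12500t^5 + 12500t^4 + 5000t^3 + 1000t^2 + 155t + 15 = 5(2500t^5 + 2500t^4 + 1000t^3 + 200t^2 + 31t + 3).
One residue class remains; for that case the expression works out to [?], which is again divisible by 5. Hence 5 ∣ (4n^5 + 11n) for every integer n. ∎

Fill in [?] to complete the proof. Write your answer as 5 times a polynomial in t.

5(2500t^5 + 10000t^4 + 16000t^3 + 12800t^2 + 5131t + 828)

The residues treated are {0, 3, 2, 1}, so the missing case is n ≡ 4 (mod 5); write n = 5t+4.
Then 4(5t+4)^5 + 11(5t+4) = 12500t^5 + 50000t^4 + 80000t^3 + 64000t^2 + 25655t + 4140 = 5(2500t^5 + 10000t^4 + 16000t^3 + 12800t^2 + 5131t + 828).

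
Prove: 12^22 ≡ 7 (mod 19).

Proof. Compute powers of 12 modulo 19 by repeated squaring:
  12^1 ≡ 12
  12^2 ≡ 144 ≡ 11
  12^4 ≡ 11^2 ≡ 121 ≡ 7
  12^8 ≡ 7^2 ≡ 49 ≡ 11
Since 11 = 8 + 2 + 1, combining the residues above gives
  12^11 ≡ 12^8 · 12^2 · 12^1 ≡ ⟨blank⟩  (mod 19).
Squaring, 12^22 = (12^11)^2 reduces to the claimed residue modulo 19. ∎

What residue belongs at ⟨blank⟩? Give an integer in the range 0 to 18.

8

Multiply the listed residues: 11 · 11 · 12 = 121 → 1452.
Reducing modulo 19: 1452 = 76·19 + 8, so 12^11 ≡ 8.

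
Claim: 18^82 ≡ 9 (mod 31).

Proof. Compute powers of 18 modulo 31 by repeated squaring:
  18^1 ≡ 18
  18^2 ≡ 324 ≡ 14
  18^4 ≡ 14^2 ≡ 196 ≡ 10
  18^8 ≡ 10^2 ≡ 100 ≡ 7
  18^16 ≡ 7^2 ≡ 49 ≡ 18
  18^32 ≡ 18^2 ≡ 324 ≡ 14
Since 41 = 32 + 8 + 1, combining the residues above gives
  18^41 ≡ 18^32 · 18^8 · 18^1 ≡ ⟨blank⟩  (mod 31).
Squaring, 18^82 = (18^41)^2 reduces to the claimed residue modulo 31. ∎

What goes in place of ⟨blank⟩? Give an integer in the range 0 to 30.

28

Multiply the listed residues: 14 · 7 · 18 = 98 → 1764.
Reducing modulo 31: 1764 = 56·31 + 28, so 18^41 ≡ 28.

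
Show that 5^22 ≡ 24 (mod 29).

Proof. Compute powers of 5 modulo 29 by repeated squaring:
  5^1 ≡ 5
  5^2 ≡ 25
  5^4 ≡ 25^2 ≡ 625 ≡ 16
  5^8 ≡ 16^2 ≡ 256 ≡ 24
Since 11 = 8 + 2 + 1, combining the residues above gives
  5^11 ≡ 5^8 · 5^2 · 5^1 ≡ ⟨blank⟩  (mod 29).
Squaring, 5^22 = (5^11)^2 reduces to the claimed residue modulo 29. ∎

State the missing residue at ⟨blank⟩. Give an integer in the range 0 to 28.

13

5^8 · 5^2 · 5^1 ≡ 24 · 25 · 5 = 3000.
3000 mod 29 = 13, so 5^11 ≡ 13 (mod 29).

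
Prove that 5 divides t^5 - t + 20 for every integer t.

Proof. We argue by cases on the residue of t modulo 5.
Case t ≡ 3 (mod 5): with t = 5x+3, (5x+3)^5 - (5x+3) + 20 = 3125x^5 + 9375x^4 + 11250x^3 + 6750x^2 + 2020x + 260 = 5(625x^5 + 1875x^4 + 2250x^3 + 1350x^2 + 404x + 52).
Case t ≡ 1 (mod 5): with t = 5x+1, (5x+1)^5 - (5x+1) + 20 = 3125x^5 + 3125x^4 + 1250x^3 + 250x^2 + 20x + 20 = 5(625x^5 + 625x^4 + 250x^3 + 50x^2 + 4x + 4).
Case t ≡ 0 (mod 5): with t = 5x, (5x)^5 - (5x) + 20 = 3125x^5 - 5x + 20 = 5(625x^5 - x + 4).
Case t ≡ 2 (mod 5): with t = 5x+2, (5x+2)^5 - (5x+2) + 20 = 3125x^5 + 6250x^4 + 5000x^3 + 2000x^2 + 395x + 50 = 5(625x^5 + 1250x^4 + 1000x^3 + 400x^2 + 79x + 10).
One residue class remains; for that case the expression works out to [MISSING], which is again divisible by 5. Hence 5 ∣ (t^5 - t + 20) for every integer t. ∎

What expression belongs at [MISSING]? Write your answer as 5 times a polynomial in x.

5(625x^5 + 2500x^4 + 4000x^3 + 3200x^2 + 1279x + 208)

The residues treated are {3, 1, 0, 2}, so the missing case is t ≡ 4 (mod 5); write t = 5x+4.
Then (5x+4)^5 - (5x+4) + 20 = 3125x^5 + 12500x^4 + 20000x^3 + 16000x^2 + 6395x + 1040 = 5(625x^5 + 2500x^4 + 4000x^3 + 3200x^2 + 1279x + 208).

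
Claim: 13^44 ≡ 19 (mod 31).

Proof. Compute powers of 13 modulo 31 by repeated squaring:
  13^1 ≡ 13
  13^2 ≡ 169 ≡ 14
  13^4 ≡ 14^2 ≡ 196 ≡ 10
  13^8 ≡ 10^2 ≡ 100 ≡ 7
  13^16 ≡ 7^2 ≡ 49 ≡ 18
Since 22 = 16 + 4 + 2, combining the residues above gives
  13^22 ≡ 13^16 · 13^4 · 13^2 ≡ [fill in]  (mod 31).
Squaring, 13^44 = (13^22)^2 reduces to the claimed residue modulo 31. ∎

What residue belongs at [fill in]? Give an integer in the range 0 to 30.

9

Multiply the listed residues: 18 · 10 · 14 = 180 → 2520.
Reducing modulo 31: 2520 = 81·31 + 9, so 13^22 ≡ 9.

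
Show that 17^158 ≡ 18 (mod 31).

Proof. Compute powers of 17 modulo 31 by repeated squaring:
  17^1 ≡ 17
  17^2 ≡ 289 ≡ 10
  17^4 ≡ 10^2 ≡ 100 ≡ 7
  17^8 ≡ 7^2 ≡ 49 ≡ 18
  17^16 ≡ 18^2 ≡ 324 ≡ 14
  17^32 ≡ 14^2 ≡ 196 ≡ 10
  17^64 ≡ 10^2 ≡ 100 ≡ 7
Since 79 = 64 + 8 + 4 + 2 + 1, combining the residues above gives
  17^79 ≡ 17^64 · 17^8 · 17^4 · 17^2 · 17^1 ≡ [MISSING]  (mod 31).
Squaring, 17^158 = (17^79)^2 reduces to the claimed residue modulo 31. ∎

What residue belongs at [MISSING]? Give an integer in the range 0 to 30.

Multiply the listed residues: 7 · 18 · 7 · 10 · 17 = 126 → 882 → 8820 → 149940.
Reducing modulo 31: 149940 = 4836·31 + 24, so 17^79 ≡ 24.

24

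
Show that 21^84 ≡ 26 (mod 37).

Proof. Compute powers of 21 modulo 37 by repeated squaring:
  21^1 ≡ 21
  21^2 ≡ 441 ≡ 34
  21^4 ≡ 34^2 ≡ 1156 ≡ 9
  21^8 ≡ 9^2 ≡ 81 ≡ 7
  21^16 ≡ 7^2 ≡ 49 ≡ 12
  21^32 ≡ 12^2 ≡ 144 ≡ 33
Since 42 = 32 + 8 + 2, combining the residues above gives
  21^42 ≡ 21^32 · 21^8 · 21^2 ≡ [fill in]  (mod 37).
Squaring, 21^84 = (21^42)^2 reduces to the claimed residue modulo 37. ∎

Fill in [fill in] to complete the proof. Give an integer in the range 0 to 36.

10

21^32 · 21^8 · 21^2 ≡ 33 · 7 · 34 = 7854.
7854 mod 37 = 10, so 21^42 ≡ 10 (mod 37).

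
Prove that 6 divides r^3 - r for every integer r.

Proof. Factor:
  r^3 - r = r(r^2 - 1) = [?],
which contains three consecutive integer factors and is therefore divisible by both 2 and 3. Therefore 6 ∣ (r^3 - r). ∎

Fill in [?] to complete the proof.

(r - 1)r(r + 1)

r(r^2 - 1) = r(r - 1)(r + 1) = (r - 1)r(r + 1).
These three factors are consecutive integers, so their product is divisible by 6.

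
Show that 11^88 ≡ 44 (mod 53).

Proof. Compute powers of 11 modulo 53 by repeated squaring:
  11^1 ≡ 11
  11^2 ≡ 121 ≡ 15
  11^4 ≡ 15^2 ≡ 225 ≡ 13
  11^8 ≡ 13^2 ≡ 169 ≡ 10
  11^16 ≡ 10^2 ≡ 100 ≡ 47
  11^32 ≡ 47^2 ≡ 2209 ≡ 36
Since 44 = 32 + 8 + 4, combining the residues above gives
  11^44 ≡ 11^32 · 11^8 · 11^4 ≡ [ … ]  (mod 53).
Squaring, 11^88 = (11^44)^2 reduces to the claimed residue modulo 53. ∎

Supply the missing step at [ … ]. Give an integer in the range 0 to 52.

16

Multiply the listed residues: 36 · 10 · 13 = 360 → 4680.
Reducing modulo 53: 4680 = 88·53 + 16, so 11^44 ≡ 16.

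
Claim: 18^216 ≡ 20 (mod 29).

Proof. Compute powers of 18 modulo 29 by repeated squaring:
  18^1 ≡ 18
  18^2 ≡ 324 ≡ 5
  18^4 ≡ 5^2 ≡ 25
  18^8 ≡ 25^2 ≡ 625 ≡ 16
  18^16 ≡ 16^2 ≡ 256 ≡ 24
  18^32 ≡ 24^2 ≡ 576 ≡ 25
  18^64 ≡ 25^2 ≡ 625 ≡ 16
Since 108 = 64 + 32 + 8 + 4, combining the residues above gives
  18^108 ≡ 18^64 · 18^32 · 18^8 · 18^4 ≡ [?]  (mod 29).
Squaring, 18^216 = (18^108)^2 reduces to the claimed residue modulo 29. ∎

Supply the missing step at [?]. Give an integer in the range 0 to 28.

7

Multiply the listed residues: 16 · 25 · 16 · 25 = 400 → 6400 → 160000.
Reducing modulo 29: 160000 = 5517·29 + 7, so 18^108 ≡ 7.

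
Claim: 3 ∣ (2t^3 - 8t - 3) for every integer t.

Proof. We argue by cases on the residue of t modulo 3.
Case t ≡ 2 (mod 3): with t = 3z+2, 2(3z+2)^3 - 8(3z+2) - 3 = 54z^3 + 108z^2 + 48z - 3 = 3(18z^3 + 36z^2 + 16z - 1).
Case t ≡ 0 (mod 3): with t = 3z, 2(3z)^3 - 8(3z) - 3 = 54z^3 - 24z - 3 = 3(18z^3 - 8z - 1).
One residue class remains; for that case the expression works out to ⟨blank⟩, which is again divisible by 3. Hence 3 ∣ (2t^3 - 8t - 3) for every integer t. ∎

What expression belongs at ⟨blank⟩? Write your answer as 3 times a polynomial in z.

The residues treated are {2, 0}, so the missing case is t ≡ 1 (mod 3); write t = 3z+1.
Then 2(3z+1)^3 - 8(3z+1) - 3 = 54z^3 + 54z^2 - 6z - 9 = 3(18z^3 + 18z^2 - 2z - 3).

3(18z^3 + 18z^2 - 2z - 3)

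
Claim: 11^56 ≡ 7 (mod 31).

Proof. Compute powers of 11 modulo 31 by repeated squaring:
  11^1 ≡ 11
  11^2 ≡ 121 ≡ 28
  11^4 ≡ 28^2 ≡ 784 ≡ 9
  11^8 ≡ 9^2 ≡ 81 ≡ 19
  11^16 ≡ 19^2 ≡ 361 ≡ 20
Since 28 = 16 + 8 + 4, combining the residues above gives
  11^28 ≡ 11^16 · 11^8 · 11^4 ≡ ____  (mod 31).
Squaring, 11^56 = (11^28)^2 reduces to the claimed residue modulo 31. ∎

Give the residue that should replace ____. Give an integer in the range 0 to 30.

10

11^16 · 11^8 · 11^4 ≡ 20 · 19 · 9 = 3420.
3420 mod 31 = 10, so 11^28 ≡ 10 (mod 31).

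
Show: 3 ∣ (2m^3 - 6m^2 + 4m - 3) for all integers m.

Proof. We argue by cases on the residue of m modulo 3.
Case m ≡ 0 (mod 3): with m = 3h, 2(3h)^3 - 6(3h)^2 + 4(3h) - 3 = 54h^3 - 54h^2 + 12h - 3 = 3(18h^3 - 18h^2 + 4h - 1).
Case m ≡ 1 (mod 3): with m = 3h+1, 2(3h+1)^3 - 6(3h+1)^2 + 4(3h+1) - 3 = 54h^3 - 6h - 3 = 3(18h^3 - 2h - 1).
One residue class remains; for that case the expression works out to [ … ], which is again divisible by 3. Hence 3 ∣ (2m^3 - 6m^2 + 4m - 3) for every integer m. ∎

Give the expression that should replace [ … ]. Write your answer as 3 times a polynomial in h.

Only m ≡ 2 (mod 3) is unaccounted for. Put m = 3h+2:
2(3h+2)^3 - 6(3h+2)^2 + 4(3h+2) - 3 expands to 54h^3 + 54h^2 + 12h - 3,
and factoring out 3 leaves 3(18h^3 + 18h^2 + 4h - 1).

3(18h^3 + 18h^2 + 4h - 1)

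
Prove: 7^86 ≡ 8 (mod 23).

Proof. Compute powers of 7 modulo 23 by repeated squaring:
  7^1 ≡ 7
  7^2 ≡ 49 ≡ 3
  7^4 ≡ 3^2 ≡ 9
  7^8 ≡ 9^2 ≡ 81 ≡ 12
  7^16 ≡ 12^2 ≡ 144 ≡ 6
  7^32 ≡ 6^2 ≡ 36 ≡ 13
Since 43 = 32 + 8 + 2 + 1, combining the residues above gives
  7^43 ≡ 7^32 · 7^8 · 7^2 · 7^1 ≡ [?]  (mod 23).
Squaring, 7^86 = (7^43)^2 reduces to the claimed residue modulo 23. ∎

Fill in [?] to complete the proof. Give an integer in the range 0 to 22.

10

7^32 · 7^8 · 7^2 · 7^1 ≡ 13 · 12 · 3 · 7 = 3276.
3276 mod 23 = 10, so 7^43 ≡ 10 (mod 23).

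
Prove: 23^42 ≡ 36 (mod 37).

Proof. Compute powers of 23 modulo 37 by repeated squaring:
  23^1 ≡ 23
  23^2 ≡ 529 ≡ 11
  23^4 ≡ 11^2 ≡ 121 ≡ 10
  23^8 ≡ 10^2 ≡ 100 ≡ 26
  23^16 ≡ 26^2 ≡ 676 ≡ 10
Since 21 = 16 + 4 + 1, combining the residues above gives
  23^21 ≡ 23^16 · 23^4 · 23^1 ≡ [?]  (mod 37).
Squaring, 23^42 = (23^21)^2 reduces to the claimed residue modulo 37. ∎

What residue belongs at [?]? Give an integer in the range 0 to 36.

6

Multiply the listed residues: 10 · 10 · 23 = 100 → 2300.
Reducing modulo 37: 2300 = 62·37 + 6, so 23^21 ≡ 6.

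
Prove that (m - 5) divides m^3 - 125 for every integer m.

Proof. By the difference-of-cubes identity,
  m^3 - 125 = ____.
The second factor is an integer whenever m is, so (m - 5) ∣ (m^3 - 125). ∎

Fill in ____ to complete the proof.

a^3 - b^3 = (a - b)(a^2 + ab + b^2). With a = m, b = 5:
m^3 - 125 = (m - 5)(m^2 + 5m + 25).

(m - 5)(m^2 + 5m + 25)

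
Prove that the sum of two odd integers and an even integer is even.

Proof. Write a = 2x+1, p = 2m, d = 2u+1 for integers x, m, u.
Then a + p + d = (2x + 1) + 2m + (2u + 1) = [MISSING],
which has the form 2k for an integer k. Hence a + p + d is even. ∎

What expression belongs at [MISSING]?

(2x + 1) + 2m + (2u + 1) = 2m + 2u + 2x + 2
= 2(m + u + x + 1).
Since m + u + x + 1 is an integer, the sum is of the form 2k for an integer k.

2(m + u + x + 1)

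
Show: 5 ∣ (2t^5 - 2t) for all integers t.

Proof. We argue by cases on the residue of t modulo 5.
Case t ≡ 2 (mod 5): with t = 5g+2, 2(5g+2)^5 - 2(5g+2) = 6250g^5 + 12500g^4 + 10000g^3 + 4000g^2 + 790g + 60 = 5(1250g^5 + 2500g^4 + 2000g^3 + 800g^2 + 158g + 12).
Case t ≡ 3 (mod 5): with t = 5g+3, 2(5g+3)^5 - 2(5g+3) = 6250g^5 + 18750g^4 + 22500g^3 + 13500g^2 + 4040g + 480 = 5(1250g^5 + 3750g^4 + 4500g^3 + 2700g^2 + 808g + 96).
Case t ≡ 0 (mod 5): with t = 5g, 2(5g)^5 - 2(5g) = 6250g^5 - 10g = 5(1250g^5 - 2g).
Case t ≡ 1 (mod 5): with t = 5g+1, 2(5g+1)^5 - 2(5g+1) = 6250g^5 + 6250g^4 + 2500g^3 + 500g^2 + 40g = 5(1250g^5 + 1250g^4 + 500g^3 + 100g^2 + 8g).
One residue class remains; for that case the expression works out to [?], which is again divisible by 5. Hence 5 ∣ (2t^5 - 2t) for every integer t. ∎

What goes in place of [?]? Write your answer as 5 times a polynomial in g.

5(1250g^5 + 5000g^4 + 8000g^3 + 6400g^2 + 2558g + 408)

Only t ≡ 4 (mod 5) is unaccounted for. Put t = 5g+4:
2(5g+4)^5 - 2(5g+4) expands to 6250g^5 + 25000g^4 + 40000g^3 + 32000g^2 + 12790g + 2040,
and factoring out 5 leaves 5(1250g^5 + 5000g^4 + 8000g^3 + 6400g^2 + 2558g + 408).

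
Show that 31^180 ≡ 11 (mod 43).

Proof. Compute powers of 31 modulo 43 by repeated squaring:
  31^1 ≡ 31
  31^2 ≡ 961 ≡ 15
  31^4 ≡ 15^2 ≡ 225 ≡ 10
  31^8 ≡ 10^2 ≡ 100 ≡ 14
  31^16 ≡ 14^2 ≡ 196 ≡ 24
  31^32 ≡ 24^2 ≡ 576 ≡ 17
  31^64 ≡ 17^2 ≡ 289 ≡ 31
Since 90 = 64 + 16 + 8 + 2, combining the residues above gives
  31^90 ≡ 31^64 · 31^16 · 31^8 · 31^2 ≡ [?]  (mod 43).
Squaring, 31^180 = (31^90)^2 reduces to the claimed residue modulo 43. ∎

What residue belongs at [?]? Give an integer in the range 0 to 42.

Multiply the listed residues: 31 · 24 · 14 · 15 = 744 → 10416 → 156240.
Reducing modulo 43: 156240 = 3633·43 + 21, so 31^90 ≡ 21.

21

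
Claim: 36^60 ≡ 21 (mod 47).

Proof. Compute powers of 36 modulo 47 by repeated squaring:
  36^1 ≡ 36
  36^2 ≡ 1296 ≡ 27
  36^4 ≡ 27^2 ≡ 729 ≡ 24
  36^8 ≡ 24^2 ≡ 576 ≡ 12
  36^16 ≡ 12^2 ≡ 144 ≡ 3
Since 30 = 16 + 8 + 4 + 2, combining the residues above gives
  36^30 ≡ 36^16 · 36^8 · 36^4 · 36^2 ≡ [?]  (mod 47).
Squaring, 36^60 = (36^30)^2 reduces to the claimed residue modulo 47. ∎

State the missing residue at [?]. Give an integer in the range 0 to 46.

16

36^16 · 36^8 · 36^4 · 36^2 ≡ 3 · 12 · 24 · 27 = 23328.
23328 mod 47 = 16, so 36^30 ≡ 16 (mod 47).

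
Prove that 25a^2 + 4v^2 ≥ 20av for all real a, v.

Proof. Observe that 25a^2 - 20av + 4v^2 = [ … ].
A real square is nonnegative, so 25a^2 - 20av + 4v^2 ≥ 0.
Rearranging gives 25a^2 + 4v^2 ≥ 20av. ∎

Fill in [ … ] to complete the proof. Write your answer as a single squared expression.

The leading and trailing coefficients are 5^2 and 2^2, and 20 = 2·5·2, so the trinomial is (5a - 2v)^2.
Hence 25a^2 - 20av + 4v^2 ≥ 0.

(5a - 2v)^2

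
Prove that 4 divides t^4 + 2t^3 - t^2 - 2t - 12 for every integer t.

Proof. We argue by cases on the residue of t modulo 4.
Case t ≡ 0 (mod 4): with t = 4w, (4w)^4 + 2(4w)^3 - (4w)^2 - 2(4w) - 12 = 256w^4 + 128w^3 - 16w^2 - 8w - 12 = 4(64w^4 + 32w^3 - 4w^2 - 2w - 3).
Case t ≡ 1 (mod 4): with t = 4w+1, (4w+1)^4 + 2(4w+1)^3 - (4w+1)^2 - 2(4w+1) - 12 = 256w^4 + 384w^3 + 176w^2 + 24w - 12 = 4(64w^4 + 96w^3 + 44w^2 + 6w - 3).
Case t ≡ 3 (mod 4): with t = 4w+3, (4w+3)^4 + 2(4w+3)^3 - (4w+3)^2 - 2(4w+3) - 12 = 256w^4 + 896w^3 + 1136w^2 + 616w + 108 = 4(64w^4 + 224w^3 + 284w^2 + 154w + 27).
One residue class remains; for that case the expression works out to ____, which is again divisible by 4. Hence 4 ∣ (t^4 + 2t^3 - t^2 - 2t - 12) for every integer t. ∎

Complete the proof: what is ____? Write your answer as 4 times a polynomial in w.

4(64w^4 + 160w^3 + 140w^2 + 50w + 3)

Only t ≡ 2 (mod 4) is unaccounted for. Put t = 4w+2:
(4w+2)^4 + 2(4w+2)^3 - (4w+2)^2 - 2(4w+2) - 12 expands to 256w^4 + 640w^3 + 560w^2 + 200w + 12,
and factoring out 4 leaves 4(64w^4 + 160w^3 + 140w^2 + 50w + 3).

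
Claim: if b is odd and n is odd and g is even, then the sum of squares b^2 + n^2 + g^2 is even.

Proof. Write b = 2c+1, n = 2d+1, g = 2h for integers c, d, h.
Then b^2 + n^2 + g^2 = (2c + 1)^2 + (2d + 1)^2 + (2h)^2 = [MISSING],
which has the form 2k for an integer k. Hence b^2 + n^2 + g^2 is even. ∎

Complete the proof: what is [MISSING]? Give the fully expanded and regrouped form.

2(2c^2 + 2c + 2d^2 + 2d + 2h^2 + 1)

(2c + 1)^2 + (2d + 1)^2 + (2h)^2 = 4c^2 + 4c + 4d^2 + 4d + 4h^2 + 2
= 2(2c^2 + 2c + 2d^2 + 2d + 2h^2 + 1).
Since 2c^2 + 2c + 2d^2 + 2d + 2h^2 + 1 is an integer, the sum of squares is of the form 2k for an integer k.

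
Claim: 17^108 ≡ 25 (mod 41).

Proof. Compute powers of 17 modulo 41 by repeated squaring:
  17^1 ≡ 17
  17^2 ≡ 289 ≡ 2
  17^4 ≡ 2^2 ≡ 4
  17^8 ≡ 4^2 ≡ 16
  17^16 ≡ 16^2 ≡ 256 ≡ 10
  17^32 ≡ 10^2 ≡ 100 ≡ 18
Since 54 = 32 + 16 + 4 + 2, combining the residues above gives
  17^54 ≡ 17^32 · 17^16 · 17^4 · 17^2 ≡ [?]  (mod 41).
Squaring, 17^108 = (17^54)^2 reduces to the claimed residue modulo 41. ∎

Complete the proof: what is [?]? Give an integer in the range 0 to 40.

17^32 · 17^16 · 17^4 · 17^2 ≡ 18 · 10 · 4 · 2 = 1440.
1440 mod 41 = 5, so 17^54 ≡ 5 (mod 41).

5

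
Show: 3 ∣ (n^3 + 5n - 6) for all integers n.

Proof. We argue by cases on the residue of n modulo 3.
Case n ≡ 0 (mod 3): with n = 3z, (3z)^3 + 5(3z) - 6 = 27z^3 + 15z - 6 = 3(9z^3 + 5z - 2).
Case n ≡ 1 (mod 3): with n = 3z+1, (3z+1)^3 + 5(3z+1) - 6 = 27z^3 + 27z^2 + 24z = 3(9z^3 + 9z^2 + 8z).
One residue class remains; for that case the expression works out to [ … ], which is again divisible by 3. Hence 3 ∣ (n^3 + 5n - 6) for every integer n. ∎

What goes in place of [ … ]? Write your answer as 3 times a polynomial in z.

3(9z^3 + 18z^2 + 17z + 4)

The residues treated are {0, 1}, so the missing case is n ≡ 2 (mod 3); write n = 3z+2.
Then (3z+2)^3 + 5(3z+2) - 6 = 27z^3 + 54z^2 + 51z + 12 = 3(9z^3 + 18z^2 + 17z + 4).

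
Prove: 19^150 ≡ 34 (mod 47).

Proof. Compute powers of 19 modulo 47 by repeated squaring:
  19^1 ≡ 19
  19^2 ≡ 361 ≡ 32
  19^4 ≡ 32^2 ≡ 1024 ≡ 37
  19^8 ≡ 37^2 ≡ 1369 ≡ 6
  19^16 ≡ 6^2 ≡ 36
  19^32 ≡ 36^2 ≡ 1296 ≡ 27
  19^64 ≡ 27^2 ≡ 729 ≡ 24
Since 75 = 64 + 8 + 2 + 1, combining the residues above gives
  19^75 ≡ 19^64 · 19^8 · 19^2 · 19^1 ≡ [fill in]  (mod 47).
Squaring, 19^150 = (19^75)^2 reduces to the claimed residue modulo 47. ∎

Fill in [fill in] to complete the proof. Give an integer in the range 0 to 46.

Multiply the listed residues: 24 · 6 · 32 · 19 = 144 → 4608 → 87552.
Reducing modulo 47: 87552 = 1862·47 + 38, so 19^75 ≡ 38.

38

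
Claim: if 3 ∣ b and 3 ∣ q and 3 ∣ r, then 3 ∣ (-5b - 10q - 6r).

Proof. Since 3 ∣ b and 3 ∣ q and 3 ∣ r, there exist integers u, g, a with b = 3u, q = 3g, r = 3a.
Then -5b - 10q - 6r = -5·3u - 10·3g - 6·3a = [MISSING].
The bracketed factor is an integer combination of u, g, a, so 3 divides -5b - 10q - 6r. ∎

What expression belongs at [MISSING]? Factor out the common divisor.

Pull the common 3 out of every term: -5·3u - 10·3g - 6·3a = 3(-6a - 10g - 5u).
-6a - 10g - 5u is an integer, which exhibits the divisibility.

3(-6a - 10g - 5u)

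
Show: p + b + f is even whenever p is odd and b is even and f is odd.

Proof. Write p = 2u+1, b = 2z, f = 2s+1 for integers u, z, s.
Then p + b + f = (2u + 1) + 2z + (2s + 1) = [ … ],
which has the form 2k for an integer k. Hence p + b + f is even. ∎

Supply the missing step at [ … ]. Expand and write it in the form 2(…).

Expanding: (2u + 1) + 2z + (2s + 1) = 2s + 2u + 2z + 2.
Every term is even; pulling out the factor of 2 gives 2(s + u + z + 1).

2(s + u + z + 1)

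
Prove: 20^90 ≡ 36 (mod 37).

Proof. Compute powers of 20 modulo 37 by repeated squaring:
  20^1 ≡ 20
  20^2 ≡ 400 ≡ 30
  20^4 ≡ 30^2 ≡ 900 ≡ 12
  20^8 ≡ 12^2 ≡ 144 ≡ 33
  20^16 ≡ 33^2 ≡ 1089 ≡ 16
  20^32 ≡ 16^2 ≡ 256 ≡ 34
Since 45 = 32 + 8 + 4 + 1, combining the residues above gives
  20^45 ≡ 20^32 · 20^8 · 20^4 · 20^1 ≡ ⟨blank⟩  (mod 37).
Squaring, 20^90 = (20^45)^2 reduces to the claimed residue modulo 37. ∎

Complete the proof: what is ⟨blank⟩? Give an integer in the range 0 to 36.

31

20^32 · 20^8 · 20^4 · 20^1 ≡ 34 · 33 · 12 · 20 = 269280.
269280 mod 37 = 31, so 20^45 ≡ 31 (mod 37).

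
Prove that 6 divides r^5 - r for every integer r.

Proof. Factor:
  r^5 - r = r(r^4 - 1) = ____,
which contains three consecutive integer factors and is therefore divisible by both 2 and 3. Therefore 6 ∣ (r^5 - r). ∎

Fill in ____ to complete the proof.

r^4 - 1 = (r^2 - 1)(r^2 + 1), and r^2 - 1 = (r-1)(r+1).
So r(r^4 - 1) = (r - 1)r(r + 1)(r^2 + 1).

(r - 1)r(r + 1)(r^2 + 1)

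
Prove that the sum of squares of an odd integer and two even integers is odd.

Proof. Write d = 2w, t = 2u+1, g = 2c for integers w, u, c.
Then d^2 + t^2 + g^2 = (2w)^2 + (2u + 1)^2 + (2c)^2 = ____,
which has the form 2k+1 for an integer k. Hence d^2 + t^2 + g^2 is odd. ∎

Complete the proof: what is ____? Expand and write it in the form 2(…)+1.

2(2c^2 + 2u^2 + 2u + 2w^2) + 1

(2w)^2 + (2u + 1)^2 + (2c)^2 = 4c^2 + 4u^2 + 4u + 4w^2 + 1
= 2(2c^2 + 2u^2 + 2u + 2w^2) + 1.
Since 2c^2 + 2u^2 + 2u + 2w^2 is an integer, the sum of squares is of the form 2k+1 for an integer k.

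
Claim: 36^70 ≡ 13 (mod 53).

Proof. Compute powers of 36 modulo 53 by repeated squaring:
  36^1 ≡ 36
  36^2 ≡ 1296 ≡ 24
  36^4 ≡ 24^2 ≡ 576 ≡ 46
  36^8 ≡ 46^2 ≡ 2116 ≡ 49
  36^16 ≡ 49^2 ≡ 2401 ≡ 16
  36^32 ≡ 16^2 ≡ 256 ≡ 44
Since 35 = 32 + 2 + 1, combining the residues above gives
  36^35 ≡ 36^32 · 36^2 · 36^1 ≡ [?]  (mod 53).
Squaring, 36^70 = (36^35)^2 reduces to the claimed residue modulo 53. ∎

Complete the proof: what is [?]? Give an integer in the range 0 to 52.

15

36^32 · 36^2 · 36^1 ≡ 44 · 24 · 36 = 38016.
38016 mod 53 = 15, so 36^35 ≡ 15 (mod 53).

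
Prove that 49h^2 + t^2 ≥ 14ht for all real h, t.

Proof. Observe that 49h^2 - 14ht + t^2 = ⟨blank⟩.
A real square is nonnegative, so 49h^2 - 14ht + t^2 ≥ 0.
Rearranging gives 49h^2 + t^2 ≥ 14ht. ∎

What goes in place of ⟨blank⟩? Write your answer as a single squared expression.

(7h - t)^2

49h^2 - 14ht + t^2 is a perfect-square trinomial: the outer terms are (7h)^2 and (t)^2, and the cross term is -2·7h·t.
So 49h^2 - 14ht + t^2 = (7h - t)^2 ≥ 0.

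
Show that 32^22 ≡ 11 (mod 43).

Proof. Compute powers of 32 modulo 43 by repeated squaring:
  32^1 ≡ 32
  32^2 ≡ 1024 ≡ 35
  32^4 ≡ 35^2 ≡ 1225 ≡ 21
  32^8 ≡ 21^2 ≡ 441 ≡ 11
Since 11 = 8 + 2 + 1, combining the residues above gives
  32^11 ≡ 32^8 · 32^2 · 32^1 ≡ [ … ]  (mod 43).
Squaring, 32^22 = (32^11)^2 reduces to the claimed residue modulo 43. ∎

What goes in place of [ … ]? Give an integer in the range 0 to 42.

Multiply the listed residues: 11 · 35 · 32 = 385 → 12320.
Reducing modulo 43: 12320 = 286·43 + 22, so 32^11 ≡ 22.

22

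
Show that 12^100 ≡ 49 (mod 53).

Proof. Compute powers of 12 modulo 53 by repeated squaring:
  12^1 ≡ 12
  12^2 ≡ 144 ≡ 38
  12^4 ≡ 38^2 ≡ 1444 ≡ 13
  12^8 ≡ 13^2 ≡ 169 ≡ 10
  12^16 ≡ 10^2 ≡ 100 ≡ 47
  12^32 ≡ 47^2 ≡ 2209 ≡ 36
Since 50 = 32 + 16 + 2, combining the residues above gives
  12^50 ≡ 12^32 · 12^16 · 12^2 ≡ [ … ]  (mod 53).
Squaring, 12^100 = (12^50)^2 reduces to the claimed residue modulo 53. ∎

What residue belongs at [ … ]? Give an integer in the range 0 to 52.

7

12^32 · 12^16 · 12^2 ≡ 36 · 47 · 38 = 64296.
64296 mod 53 = 7, so 12^50 ≡ 7 (mod 53).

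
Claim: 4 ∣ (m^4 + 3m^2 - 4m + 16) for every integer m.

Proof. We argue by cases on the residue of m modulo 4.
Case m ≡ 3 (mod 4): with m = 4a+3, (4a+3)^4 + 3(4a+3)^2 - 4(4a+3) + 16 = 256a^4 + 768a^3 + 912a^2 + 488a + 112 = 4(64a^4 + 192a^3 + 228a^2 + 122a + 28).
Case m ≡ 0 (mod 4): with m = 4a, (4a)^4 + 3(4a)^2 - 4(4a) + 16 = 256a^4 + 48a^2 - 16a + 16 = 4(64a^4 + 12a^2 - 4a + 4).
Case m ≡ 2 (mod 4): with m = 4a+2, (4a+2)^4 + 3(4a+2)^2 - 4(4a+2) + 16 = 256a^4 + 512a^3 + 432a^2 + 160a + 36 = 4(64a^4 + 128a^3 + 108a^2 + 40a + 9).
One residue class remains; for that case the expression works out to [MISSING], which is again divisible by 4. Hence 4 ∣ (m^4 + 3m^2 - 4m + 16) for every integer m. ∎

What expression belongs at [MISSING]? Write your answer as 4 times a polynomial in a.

4(64a^4 + 64a^3 + 36a^2 + 6a + 4)

Only m ≡ 1 (mod 4) is unaccounted for. Put m = 4a+1:
(4a+1)^4 + 3(4a+1)^2 - 4(4a+1) + 16 expands to 256a^4 + 256a^3 + 144a^2 + 24a + 16,
and factoring out 4 leaves 4(64a^4 + 64a^3 + 36a^2 + 6a + 4).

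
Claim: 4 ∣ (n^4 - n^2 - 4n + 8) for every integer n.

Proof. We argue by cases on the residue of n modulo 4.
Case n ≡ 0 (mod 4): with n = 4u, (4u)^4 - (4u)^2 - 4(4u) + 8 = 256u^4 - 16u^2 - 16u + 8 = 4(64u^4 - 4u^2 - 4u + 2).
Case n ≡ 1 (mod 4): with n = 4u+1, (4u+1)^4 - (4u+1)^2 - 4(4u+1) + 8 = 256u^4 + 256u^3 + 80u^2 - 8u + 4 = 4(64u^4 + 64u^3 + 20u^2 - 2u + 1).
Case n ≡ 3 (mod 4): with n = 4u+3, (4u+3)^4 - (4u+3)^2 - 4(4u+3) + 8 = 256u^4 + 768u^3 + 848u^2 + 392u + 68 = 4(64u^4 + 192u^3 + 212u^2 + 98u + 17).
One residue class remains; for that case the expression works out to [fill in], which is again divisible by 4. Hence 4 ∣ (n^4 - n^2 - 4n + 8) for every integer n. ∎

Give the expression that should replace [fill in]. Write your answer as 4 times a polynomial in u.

4(64u^4 + 128u^3 + 92u^2 + 24u + 3)

Only n ≡ 2 (mod 4) is unaccounted for. Put n = 4u+2:
(4u+2)^4 - (4u+2)^2 - 4(4u+2) + 8 expands to 256u^4 + 512u^3 + 368u^2 + 96u + 12,
and factoring out 4 leaves 4(64u^4 + 128u^3 + 92u^2 + 24u + 3).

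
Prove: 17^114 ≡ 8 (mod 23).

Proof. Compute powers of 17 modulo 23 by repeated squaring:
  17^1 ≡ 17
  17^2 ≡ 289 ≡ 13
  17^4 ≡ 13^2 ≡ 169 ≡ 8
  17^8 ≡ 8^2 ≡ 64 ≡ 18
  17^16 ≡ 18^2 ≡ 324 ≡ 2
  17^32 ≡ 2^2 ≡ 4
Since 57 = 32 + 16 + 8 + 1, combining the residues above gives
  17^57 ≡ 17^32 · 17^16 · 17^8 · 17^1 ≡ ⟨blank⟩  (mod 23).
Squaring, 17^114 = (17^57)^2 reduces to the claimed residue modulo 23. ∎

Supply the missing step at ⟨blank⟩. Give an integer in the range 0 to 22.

10

17^32 · 17^16 · 17^8 · 17^1 ≡ 4 · 2 · 18 · 17 = 2448.
2448 mod 23 = 10, so 17^57 ≡ 10 (mod 23).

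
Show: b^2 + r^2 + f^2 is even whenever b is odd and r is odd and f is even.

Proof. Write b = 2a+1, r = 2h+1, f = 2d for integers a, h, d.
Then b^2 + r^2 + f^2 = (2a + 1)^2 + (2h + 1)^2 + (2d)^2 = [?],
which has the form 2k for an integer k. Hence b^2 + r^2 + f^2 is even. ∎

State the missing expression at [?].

2(2a^2 + 2a + 2d^2 + 2h^2 + 2h + 1)

(2a + 1)^2 + (2h + 1)^2 + (2d)^2 = 4a^2 + 4a + 4d^2 + 4h^2 + 4h + 2
= 2(2a^2 + 2a + 2d^2 + 2h^2 + 2h + 1).
Since 2a^2 + 2a + 2d^2 + 2h^2 + 2h + 1 is an integer, the sum of squares is of the form 2k for an integer k.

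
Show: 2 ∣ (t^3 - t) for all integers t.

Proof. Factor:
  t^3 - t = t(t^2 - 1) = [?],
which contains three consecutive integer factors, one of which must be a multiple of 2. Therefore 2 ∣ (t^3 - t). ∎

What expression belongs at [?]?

t(t^2 - 1) = t(t - 1)(t + 1) = (t - 1)t(t + 1).
These three factors are consecutive integers, so their product is divisible by 2.

(t - 1)t(t + 1)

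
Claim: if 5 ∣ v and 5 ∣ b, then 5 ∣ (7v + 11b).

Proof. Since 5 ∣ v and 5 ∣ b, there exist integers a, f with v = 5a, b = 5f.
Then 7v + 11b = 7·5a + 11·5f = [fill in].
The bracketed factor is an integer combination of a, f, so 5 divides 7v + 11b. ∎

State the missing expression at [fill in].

5(7a + 11f)

Each term has a factor of 5: 7·5a + 11·5f = 5·(7a + 11f).
Since 7a + 11f is an integer, 5 ∣ (7v + 11b).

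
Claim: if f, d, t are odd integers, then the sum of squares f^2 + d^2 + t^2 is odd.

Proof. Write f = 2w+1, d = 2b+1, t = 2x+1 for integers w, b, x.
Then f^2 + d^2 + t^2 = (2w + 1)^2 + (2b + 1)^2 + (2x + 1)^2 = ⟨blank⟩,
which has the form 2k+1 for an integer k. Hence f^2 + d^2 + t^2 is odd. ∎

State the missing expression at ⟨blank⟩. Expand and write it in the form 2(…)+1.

2(2b^2 + 2b + 2w^2 + 2w + 2x^2 + 2x + 1) + 1

(2w + 1)^2 + (2b + 1)^2 + (2x + 1)^2 = 4b^2 + 4b + 4w^2 + 4w + 4x^2 + 4x + 3
= 2(2b^2 + 2b + 2w^2 + 2w + 2x^2 + 2x + 1) + 1.
Since 2b^2 + 2b + 2w^2 + 2w + 2x^2 + 2x + 1 is an integer, the sum of squares is of the form 2k+1 for an integer k.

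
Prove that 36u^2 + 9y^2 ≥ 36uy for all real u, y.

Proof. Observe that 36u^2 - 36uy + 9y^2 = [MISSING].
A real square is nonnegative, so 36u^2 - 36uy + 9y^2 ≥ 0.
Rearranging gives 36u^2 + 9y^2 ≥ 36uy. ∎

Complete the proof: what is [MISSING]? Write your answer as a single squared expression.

(6u - 3y)^2

The leading and trailing coefficients are 6^2 and 3^2, and 36 = 2·6·3, so the trinomial is (6u - 3y)^2.
Hence 36u^2 - 36uy + 9y^2 ≥ 0.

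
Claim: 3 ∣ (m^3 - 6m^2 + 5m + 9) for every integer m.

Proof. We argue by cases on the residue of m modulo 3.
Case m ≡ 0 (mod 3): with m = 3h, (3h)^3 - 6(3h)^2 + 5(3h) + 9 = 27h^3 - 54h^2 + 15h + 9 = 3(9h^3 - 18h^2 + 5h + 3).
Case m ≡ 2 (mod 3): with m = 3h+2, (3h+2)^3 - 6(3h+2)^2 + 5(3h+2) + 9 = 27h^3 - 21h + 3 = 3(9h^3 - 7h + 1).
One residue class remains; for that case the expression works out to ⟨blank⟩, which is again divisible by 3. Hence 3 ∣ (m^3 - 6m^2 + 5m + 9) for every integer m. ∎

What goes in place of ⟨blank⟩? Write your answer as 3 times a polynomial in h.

3(9h^3 - 9h^2 - 4h + 3)

The residues treated are {0, 2}, so the missing case is m ≡ 1 (mod 3); write m = 3h+1.
Then (3h+1)^3 - 6(3h+1)^2 + 5(3h+1) + 9 = 27h^3 - 27h^2 - 12h + 9 = 3(9h^3 - 9h^2 - 4h + 3).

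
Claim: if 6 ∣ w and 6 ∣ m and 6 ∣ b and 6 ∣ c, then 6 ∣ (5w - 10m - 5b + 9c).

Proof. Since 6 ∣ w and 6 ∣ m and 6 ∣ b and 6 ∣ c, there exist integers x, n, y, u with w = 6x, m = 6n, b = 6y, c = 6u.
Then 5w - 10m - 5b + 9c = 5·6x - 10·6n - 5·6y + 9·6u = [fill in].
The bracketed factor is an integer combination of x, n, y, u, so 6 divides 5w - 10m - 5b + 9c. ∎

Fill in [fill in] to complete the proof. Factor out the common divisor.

Each term has a factor of 6: 5·6x - 10·6n - 5·6y + 9·6u = 6·(-10n + 9u + 5x - 5y).
Since -10n + 9u + 5x - 5y is an integer, 6 ∣ (5w - 10m - 5b + 9c).

6(-10n + 9u + 5x - 5y)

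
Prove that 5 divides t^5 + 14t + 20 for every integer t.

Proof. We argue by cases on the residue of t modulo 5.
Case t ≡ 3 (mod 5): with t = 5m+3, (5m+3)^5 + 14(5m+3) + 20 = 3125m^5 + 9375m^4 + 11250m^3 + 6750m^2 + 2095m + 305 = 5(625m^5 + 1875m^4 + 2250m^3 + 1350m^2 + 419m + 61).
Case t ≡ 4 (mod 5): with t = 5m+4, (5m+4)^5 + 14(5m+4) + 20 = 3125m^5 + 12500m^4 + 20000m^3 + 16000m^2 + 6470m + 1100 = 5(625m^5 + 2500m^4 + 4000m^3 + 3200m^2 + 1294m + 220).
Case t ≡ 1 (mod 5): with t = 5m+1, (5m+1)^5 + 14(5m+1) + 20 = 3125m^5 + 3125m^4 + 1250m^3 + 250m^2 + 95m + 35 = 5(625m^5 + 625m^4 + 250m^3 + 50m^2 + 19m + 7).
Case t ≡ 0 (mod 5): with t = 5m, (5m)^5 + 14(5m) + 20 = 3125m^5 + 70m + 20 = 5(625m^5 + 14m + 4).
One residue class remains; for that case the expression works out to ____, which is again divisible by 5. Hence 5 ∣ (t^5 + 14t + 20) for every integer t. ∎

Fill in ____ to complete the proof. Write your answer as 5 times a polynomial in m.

Only t ≡ 2 (mod 5) is unaccounted for. Put t = 5m+2:
(5m+2)^5 + 14(5m+2) + 20 expands to 3125m^5 + 6250m^4 + 5000m^3 + 2000m^2 + 470m + 80,
and factoring out 5 leaves 5(625m^5 + 1250m^4 + 1000m^3 + 400m^2 + 94m + 16).

5(625m^5 + 1250m^4 + 1000m^3 + 400m^2 + 94m + 16)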